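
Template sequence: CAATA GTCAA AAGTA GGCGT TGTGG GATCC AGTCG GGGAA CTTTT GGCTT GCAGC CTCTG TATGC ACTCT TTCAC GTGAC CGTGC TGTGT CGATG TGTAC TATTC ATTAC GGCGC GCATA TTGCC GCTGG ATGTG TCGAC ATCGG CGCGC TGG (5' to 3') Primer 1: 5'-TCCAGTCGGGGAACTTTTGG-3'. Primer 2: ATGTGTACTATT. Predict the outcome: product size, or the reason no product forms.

No product — both primers anneal to the same strand and extend in the same direction.

Primer 1 (TCCAGTCGGGGAACTTTTGG) matches the top strand at positions 28–47 (3' end points downstream).
Primer 2 (ATGTGTACTATT) also matches the top strand directly, at positions 93–104 — its reverse complement AATAGTACACAT is not present.
Both primers anneal to the bottom strand with 3' ends pointing the same way, so neither can prime synthesis back toward the other.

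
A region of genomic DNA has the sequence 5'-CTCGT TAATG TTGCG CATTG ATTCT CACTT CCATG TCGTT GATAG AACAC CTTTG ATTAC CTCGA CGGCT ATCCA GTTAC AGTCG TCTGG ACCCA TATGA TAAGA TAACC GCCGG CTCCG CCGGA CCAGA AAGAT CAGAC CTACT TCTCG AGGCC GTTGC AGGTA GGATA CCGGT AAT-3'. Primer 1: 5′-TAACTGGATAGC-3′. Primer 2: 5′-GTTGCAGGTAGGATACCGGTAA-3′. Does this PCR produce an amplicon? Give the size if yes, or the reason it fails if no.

No product — the primers' 3' ends point away from each other.

Primer 1 (TAACTGGATAGC) has reverse complement GCTATCCAGTTA, which matches the top strand at positions 68–79; primer 1 anneals to the top strand there with its 3' end pointing upstream toward position 68.
Primer 2 (GTTGCAGGTAGGATACCGGTAA) matches the top strand directly at positions 156–177; it anneals to the bottom strand with its 3' end pointing downstream toward position 177.
The 3' ends diverge (primer 1 extends toward position 1, primer 2 toward position 178), so the primers never converge on a shared product.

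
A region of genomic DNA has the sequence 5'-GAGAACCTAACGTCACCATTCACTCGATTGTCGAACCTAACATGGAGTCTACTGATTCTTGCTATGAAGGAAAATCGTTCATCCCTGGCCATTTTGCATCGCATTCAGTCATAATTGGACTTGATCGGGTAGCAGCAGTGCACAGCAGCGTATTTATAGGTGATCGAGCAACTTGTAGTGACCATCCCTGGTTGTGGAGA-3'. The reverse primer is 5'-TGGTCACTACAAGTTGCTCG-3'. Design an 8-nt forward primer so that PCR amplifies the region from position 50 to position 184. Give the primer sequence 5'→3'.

The reverse primer's reverse complement CGAGCAACTTGTAGTGACCA matches the template at positions 165–184; the product starts at position 50.
The forward primer is identical to the top strand over positions 50–57: TACTGATT.

5'-TACTGATT-3'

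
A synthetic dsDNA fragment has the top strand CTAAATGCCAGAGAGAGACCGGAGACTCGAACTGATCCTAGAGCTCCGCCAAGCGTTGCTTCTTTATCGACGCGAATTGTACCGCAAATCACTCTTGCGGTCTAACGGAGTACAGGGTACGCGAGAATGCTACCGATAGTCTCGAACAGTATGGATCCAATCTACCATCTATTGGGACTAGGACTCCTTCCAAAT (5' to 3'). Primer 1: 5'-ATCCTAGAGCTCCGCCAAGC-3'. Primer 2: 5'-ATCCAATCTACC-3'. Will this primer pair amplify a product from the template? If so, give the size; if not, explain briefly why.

No product — both primers anneal to the same strand and extend in the same direction.

Primer 1 (ATCCTAGAGCTCCGCCAAGC) matches the top strand at positions 35–54 (3' end points downstream).
Primer 2 (ATCCAATCTACC) also matches the top strand directly, at positions 155–166 — its reverse complement GGTAGATTGGAT is not present.
Both primers anneal to the bottom strand with 3' ends pointing the same way, so neither can prime synthesis back toward the other.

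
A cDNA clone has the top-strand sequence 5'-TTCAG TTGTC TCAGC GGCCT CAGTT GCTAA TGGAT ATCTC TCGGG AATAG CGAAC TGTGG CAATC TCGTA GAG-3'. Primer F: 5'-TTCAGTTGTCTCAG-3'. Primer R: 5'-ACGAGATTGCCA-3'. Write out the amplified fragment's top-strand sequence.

5'-TTCAGTTGTCTCAGCGGCCTCAGTTGCTAATGGATATCTCTCGGGAATAGCGAACTGTGGCAATCTCGT-3'

Forward primer TTCAGTTGTCTCAG is found on the top strand at positions 1–14.
The reverse primer's reverse complement is TGGCAATCTCGT, which matches the template at positions 58–69.
The product is the template from position 1 through 69 (69 bp).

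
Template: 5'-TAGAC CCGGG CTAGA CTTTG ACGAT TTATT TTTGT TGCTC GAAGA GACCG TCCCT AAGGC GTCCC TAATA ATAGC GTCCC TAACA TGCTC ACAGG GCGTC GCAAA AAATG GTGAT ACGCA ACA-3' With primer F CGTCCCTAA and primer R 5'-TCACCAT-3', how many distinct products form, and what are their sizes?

The forward primer CGTCCCTAA matches the top strand at positions 49–57, 60–68, 75–83.
The reverse primer's reverse complement is ATGGTGA, matching at positions 108–114.
Each forward site pairs with the reverse site to give a product ending at position 114: sizes 66, 55, 40 bp.

Three products: 66 bp, 55 bp, 40 bp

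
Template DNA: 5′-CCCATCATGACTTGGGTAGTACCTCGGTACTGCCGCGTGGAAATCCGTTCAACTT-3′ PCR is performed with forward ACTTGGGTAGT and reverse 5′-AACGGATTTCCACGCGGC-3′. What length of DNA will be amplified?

Forward primer ACTTGGGTAGT is found on the top strand at positions 10–20.
Taking the reverse complement of AACGGATTTCCACGCGGC gives GCCGCGTGGAAATCCGTT, found at positions 32–49 on the template; the primer anneals here to the top strand with its 3' end pointing upstream.
The product runs from position 10 to position 49, so its length is 49 − 10 + 1 = 40 bp.

40 bp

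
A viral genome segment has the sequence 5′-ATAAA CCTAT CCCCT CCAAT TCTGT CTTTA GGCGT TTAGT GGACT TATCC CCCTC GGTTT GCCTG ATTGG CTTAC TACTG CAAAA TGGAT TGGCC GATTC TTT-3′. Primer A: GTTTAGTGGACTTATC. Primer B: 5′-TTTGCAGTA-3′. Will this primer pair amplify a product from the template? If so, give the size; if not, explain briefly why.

Primer A (GTTTAGTGGACTTATC) matches the top strand at positions 34–49; it acts as a forward primer.
Primer B's reverse complement is TACTGCAAA, matching the top strand at positions 76–84; it acts as a reverse primer.
The 3' ends face each other across positions 34–84, giving a 51 bp product.

Yes — a 51 bp product.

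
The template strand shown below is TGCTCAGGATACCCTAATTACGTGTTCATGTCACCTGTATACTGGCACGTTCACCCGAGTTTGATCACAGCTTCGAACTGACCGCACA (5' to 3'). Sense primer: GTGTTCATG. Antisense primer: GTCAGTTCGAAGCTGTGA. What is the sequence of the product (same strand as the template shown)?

Forward primer GTGTTCATG is found on the top strand at positions 22–30.
Taking the reverse complement of GTCAGTTCGAAGCTGTGA gives TCACAGCTTCGAACTGAC, found at positions 65–82 on the template; the primer anneals here to the top strand with its 3' end pointing upstream.
The product is the template from position 22 through 82 (61 bp).

5'-GTGTTCATGTCACCTGTATACTGGCACGTTCACCCGAGTTTGATCACAGCTTCGAACTGAC-3'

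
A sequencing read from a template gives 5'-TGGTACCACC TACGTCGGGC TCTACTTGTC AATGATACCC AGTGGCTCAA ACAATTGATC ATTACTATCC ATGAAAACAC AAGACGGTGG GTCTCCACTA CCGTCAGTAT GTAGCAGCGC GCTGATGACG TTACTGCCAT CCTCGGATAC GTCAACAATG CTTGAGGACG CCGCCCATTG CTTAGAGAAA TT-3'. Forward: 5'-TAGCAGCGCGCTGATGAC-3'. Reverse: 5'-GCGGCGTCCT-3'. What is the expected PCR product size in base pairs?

63 bp

Forward primer TAGCAGCGCGCTGATGAC is found on the top strand at positions 112–129.
The reverse primer's reverse complement is AGGACGCCGC, which matches the template at positions 165–174.
Product length = (reverse-primer end) − (forward-primer start) + 1 = 174 − 112 + 1 = 63 bp.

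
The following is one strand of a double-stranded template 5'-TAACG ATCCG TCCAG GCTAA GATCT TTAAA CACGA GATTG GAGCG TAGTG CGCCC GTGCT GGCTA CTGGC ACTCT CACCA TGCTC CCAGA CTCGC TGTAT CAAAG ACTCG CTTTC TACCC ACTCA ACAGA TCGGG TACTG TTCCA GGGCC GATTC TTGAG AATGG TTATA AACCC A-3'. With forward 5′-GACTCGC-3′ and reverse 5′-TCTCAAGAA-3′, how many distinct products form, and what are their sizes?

The forward primer GACTCGC matches the top strand at positions 89–95, 105–111.
The reverse primer's reverse complement is TTCTTGAGA, matching at positions 153–161.
Each forward site pairs with the reverse site to give a product ending at position 161: sizes 73, 57 bp.

Two products: 73 bp, 57 bp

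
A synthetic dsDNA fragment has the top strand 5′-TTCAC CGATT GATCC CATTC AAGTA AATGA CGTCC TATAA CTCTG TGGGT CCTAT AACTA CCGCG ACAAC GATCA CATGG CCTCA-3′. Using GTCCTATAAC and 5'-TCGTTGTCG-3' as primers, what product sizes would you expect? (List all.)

The forward primer GTCCTATAAC matches the top strand at positions 32–41, 49–58.
The reverse primer's reverse complement is CGACAACGA, matching at positions 64–72.
Each forward site pairs with the reverse site to give a product ending at position 72: sizes 41, 24 bp.

41 bp, 24 bp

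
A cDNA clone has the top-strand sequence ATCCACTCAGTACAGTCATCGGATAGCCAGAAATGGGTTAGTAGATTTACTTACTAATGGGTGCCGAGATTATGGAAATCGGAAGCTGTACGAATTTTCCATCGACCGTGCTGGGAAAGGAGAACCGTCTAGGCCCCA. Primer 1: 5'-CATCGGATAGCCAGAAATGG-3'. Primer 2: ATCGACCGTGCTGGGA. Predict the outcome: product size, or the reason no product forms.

No product — both primers anneal to the same strand and extend in the same direction.

Primer 1 (CATCGGATAGCCAGAAATGG) matches the top strand at positions 17–36 (3' end points downstream).
Primer 2 (ATCGACCGTGCTGGGA) also matches the top strand directly, at positions 101–116 — its reverse complement TCCCAGCACGGTCGAT is not present.
Both primers anneal to the bottom strand with 3' ends pointing the same way, so neither can prime synthesis back toward the other.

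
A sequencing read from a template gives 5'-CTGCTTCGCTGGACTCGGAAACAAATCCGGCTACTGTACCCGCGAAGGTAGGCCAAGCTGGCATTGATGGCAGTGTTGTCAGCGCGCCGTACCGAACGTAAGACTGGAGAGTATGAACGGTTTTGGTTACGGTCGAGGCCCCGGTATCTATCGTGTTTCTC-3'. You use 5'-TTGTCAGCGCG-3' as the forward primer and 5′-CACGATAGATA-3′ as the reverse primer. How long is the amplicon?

80 bp

Scanning the template, TTGTCAGCGCG occurs at positions 76–86; this primer anneals to the bottom strand there with its 3' end pointing downstream.
Taking the reverse complement of CACGATAGATA gives TATCTATCGTG, found at positions 145–155 on the template; the primer anneals here to the top strand with its 3' end pointing upstream.
Amplicon spans positions 76–155: 80 bp.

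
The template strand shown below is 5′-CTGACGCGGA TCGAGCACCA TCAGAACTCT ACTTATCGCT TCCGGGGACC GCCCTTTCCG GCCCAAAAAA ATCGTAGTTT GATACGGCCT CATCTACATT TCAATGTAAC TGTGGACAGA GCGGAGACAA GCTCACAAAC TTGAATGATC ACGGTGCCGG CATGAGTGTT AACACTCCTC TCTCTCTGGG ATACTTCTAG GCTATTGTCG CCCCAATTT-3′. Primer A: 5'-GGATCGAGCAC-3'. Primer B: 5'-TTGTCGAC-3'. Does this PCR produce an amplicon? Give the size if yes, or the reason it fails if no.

No product — primer B has no binding site in the template.

Primer B (TTGTCGAC) does not match the top strand, and its reverse complement GTCGACAA does not match either.
With no annealing site for primer B, no amplification occurs.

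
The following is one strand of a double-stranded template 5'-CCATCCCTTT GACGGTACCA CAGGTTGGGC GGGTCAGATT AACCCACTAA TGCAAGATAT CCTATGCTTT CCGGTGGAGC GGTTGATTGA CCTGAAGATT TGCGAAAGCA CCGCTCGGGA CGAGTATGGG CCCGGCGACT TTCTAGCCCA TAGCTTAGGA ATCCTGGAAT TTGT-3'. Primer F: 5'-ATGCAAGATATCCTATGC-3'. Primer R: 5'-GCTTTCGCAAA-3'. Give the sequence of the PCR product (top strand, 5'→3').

The forward primer matches the template at positions 50–67.
The reverse primer's reverse complement is TTTGCGAAAGC, which matches the template at positions 99–109.
The product is the template from position 50 through 109 (60 bp).

5'-ATGCAAGATATCCTATGCTTTCCGGTGGAGCGGTTGATTGACCTGAAGATTTGCGAAAGC-3'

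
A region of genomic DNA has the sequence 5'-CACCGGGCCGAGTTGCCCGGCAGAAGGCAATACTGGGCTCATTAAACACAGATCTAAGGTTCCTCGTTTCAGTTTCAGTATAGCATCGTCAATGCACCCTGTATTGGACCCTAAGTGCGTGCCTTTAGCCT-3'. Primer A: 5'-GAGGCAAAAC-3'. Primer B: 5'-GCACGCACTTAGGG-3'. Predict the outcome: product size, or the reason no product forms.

Primer A (GAGGCAAAAC) does not match the top strand, and its reverse complement GTTTTGCCTC does not match either.
With no annealing site for primer A, no amplification occurs.

No product — primer A has no binding site in the template.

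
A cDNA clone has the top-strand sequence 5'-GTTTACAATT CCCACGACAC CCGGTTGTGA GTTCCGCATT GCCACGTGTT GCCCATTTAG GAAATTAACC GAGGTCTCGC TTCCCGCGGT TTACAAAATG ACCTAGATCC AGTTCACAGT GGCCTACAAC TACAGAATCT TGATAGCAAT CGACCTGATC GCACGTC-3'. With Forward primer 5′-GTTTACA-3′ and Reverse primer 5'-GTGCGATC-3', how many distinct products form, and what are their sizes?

Two products: 164 bp, 76 bp

The forward primer GTTTACA matches the top strand at positions 1–7, 89–95.
The reverse primer's reverse complement is GATCGCAC, matching at positions 157–164.
Each forward site pairs with the reverse site to give a product ending at position 164: sizes 164, 76 bp.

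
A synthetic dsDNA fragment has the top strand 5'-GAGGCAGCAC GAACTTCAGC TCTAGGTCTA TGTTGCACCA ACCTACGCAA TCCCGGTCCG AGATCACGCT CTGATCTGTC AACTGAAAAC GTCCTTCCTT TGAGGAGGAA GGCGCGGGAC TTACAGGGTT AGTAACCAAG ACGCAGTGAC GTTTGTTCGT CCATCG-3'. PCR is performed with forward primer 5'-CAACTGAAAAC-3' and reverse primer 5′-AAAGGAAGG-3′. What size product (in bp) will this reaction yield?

22 bp

The forward primer matches the template at positions 80–90.
The reverse primer's reverse complement is CCTTCCTTT, which matches the template at positions 93–101.
The product runs from position 80 to position 101, so its length is 101 − 80 + 1 = 22 bp.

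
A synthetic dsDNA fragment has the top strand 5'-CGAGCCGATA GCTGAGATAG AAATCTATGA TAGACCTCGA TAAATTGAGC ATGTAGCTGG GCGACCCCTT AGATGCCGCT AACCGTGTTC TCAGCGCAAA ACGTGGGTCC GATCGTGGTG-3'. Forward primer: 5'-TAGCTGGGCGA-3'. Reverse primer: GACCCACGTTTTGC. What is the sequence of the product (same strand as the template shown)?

Forward primer TAGCTGGGCGA is found on the top strand at positions 54–64.
Taking the reverse complement of GACCCACGTTTTGC gives GCAAAACGTGGGTC, found at positions 96–109 on the template; the primer anneals here to the top strand with its 3' end pointing upstream.
The product is the template from position 54 through 109 (56 bp).

5'-TAGCTGGGCGACCCCTTAGATGCCGCTAACCGTGTTCTCAGCGCAAAACGTGGGTC-3'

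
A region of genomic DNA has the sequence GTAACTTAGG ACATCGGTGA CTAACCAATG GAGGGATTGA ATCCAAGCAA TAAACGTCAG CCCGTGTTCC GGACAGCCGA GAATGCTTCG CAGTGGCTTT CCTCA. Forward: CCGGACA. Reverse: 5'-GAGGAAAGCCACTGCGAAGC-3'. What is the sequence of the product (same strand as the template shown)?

5'-CCGGACAGCCGAGAATGCTTCGCAGTGGCTTTCCTC-3'

Forward primer CCGGACA is found on the top strand at positions 69–75.
Reverse complement of the reverse primer: GCTTCGCAGTGGCTTTCCTC. This occurs on the top strand at positions 85–104.
The product is the template from position 69 through 104 (36 bp).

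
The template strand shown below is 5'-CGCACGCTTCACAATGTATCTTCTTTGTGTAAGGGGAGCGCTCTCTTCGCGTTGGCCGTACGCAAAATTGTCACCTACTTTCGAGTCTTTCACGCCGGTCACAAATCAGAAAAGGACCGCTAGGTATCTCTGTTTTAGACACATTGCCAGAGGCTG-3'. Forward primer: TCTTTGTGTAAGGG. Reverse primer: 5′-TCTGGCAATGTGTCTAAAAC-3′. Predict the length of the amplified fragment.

Forward primer TCTTTGTGTAAGGG is found on the top strand at positions 22–35.
The reverse primer's reverse complement is GTTTTAGACACATTGCCAGA, which matches the template at positions 132–151.
Amplicon spans positions 22–151: 130 bp.

130 bp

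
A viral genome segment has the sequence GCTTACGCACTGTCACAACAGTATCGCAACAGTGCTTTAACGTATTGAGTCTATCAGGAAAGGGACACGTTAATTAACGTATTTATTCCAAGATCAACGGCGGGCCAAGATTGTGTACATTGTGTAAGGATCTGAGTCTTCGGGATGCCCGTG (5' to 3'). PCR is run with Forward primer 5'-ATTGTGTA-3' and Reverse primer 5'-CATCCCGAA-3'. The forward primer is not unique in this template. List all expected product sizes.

The forward primer ATTGTGTA matches the top strand at positions 110–117, 119–126.
The reverse primer's reverse complement is TTCGGGATG, matching at positions 139–147.
Each forward site pairs with the reverse site to give a product ending at position 147: sizes 38, 29 bp.

38 bp, 29 bp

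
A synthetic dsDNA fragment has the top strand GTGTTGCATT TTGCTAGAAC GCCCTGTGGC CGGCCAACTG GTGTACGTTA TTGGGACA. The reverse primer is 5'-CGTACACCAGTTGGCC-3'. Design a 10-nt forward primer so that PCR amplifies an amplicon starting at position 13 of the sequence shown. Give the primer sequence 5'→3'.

5'-GCTAGAACGC-3'

The reverse primer's reverse complement GGCCAACTGGTGTACG matches the template at positions 32–47; the product starts at position 13.
The forward primer is identical to the top strand over positions 13–22: GCTAGAACGC.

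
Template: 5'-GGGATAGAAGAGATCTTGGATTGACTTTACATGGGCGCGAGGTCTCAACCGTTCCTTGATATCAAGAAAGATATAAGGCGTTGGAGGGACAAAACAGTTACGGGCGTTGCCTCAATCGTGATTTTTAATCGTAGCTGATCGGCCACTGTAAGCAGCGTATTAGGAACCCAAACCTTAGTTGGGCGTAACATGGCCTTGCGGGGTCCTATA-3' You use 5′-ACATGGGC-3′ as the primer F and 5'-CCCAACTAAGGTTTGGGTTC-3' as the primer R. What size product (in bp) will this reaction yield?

Forward primer ACATGGGC is found on the top strand at positions 29–36.
Reverse complement of the reverse primer: GAACCCAAACCTTAGTTGGG. This occurs on the top strand at positions 164–183.
Product length = (reverse-primer end) − (forward-primer start) + 1 = 183 − 29 + 1 = 155 bp.

155 bp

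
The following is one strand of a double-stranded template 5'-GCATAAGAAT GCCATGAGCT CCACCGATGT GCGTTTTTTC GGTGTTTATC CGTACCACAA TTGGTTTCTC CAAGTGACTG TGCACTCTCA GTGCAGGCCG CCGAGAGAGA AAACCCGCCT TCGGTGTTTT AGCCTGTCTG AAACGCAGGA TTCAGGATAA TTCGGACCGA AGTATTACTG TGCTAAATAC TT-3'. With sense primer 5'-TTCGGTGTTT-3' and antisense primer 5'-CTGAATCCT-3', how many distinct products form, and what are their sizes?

Two products: 118 bp, 36 bp

The forward primer TTCGGTGTTT matches the top strand at positions 38–47, 120–129.
The reverse primer's reverse complement is AGGATTCAG, matching at positions 147–155.
Each forward site pairs with the reverse site to give a product ending at position 155: sizes 118, 36 bp.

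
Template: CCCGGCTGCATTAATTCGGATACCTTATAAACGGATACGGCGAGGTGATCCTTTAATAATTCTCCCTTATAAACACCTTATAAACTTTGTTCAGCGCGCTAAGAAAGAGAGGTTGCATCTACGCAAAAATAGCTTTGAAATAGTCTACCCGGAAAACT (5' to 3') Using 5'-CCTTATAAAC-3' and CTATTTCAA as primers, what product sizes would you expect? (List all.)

The forward primer CCTTATAAAC matches the top strand at positions 23–32, 65–74, 76–85.
The reverse primer's reverse complement is TTGAAATAG, matching at positions 135–143.
Each forward site pairs with the reverse site to give a product ending at position 143: sizes 121, 79, 68 bp.

121 bp, 79 bp, 68 bp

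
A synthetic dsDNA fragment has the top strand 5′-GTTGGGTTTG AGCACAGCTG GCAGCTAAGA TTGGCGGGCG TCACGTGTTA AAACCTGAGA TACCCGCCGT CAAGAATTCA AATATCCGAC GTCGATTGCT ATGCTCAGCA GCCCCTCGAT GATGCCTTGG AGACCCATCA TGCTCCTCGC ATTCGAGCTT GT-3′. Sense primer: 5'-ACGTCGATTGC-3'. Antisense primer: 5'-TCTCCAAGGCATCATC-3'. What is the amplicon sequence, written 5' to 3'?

5'-ACGTCGATTGCTATGCTCAGCAGCCCCTCGATGATGCCTTGGAGA-3'

Scanning the template, ACGTCGATTGC occurs at positions 89–99; this primer anneals to the bottom strand there with its 3' end pointing downstream.
Taking the reverse complement of TCTCCAAGGCATCATC gives GATGATGCCTTGGAGA, found at positions 118–133 on the template; the primer anneals here to the top strand with its 3' end pointing upstream.
The product is the template from position 89 through 133 (45 bp).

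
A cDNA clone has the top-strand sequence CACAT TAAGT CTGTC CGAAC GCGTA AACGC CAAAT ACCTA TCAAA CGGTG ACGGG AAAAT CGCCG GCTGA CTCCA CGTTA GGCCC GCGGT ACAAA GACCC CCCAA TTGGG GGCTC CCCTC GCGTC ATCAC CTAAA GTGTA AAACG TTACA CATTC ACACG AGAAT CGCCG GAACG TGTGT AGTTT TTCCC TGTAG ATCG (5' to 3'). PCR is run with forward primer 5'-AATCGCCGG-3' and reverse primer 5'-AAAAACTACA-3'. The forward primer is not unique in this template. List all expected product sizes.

130 bp, 25 bp

The forward primer AATCGCCGG matches the top strand at positions 58–66, 163–171.
The reverse primer's reverse complement is TGTAGTTTTT, matching at positions 178–187.
Each forward site pairs with the reverse site to give a product ending at position 187: sizes 130, 25 bp.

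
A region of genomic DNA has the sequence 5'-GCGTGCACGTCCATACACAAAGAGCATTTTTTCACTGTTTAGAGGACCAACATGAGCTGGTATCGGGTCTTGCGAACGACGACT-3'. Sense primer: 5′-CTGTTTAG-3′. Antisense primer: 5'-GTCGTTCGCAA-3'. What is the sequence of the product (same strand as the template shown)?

Scanning the template, CTGTTTAG occurs at positions 35–42; this primer anneals to the bottom strand there with its 3' end pointing downstream.
Reverse complement of the reverse primer: TTGCGAACGAC. This occurs on the top strand at positions 70–80.
The product is the template from position 35 through 80 (46 bp).

5'-CTGTTTAGAGGACCAACATGAGCTGGTATCGGGTCTTGCGAACGAC-3'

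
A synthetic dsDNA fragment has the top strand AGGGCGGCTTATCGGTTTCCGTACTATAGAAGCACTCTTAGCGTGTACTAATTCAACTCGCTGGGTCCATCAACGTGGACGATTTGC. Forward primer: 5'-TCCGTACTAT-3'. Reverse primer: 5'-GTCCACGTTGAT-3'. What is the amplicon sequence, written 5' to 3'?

5'-TCCGTACTATAGAAGCACTCTTAGCGTGTACTAATTCAACTCGCTGGGTCCATCAACGTGGAC-3'

Forward primer TCCGTACTAT is found on the top strand at positions 18–27.
Reverse complement of the reverse primer: ATCAACGTGGAC. This occurs on the top strand at positions 69–80.
The product is the template from position 18 through 80 (63 bp).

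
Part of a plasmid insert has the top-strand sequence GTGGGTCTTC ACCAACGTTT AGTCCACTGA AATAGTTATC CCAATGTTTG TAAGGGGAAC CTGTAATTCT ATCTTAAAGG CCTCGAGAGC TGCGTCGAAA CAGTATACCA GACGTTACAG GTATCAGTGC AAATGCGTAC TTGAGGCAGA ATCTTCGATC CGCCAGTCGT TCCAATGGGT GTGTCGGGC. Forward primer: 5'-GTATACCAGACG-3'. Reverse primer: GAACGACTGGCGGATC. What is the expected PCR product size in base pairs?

70 bp

The forward primer matches the template at positions 103–114.
Taking the reverse complement of GAACGACTGGCGGATC gives GATCCGCCAGTCGTTC, found at positions 157–172 on the template; the primer anneals here to the top strand with its 3' end pointing upstream.
Product length = (reverse-primer end) − (forward-primer start) + 1 = 172 − 103 + 1 = 70 bp.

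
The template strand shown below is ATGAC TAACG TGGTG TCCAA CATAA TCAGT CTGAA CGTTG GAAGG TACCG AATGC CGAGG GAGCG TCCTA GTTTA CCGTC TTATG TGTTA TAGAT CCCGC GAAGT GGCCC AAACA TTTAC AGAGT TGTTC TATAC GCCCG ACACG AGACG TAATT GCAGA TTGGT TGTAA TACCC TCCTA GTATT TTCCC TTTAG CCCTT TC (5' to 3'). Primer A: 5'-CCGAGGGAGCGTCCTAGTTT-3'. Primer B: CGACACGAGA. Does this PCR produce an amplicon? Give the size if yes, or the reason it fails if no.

Primer A (CCGAGGGAGCGTCCTAGTTT) matches the top strand at positions 55–74 (3' end points downstream).
Primer B (CGACACGAGA) also matches the top strand directly, at positions 139–148 — its reverse complement TCTCGTGTCG is not present.
Both primers anneal to the bottom strand with 3' ends pointing the same way, so neither can prime synthesis back toward the other.

No product — both primers anneal to the same strand and extend in the same direction.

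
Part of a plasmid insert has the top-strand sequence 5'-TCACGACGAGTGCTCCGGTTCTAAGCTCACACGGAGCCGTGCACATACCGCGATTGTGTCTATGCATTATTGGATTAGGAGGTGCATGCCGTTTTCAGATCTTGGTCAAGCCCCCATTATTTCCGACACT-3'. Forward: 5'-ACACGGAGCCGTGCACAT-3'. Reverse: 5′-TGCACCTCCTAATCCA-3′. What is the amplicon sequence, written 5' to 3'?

The forward primer matches the template at positions 29–46.
The reverse primer's reverse complement is TGGATTAGGAGGTGCA, which matches the template at positions 71–86.
The product is the template from position 29 through 86 (58 bp).

5'-ACACGGAGCCGTGCACATACCGCGATTGTGTCTATGCATTATTGGATTAGGAGGTGCA-3'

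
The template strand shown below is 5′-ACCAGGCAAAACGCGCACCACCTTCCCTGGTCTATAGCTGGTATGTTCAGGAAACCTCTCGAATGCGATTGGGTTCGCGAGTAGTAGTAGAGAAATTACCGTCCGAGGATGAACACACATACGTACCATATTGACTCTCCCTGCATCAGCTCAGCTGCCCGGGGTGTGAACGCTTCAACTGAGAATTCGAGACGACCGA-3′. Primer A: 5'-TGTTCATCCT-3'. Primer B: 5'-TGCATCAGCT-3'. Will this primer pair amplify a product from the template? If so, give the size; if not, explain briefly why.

No product — the primers' 3' ends point away from each other.

Primer A (TGTTCATCCT) has reverse complement AGGATGAACA, which matches the top strand at positions 106–115; primer A anneals to the top strand there with its 3' end pointing upstream toward position 106.
Primer B (TGCATCAGCT) matches the top strand directly at positions 142–151; it anneals to the bottom strand with its 3' end pointing downstream toward position 151.
The 3' ends diverge (primer A extends toward position 1, primer B toward position 199), so the primers never converge on a shared product.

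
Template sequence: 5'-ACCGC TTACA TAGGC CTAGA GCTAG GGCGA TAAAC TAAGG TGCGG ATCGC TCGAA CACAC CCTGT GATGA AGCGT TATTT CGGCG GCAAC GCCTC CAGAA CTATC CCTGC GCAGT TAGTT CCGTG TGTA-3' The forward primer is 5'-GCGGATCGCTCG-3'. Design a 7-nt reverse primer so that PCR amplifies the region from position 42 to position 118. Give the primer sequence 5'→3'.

5'-CTAACTG-3'

The product's 3' end on the top strand is position 118.
The reverse primer anneals to the top strand over positions 112–118, i.e. to CAGTTAG.
Its sequence written 5'→3' is the reverse complement: CTAACTG.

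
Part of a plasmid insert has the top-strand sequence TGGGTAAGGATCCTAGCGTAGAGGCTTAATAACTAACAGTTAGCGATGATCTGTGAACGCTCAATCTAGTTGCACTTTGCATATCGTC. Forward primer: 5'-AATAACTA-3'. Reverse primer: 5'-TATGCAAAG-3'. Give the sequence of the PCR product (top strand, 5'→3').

5'-AATAACTAACAGTTAGCGATGATCTGTGAACGCTCAATCTAGTTGCACTTTGCATA-3'

The forward primer matches the template at positions 28–35.
Reverse complement of the reverse primer: CTTTGCATA. This occurs on the top strand at positions 75–83.
The product is the template from position 28 through 83 (56 bp).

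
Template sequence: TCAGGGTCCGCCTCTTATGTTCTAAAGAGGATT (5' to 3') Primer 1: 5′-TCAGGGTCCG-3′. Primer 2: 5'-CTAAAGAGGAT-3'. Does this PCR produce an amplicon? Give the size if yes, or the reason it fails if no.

Primer 1 (TCAGGGTCCG) matches the top strand at positions 1–10 (3' end points downstream).
Primer 2 (CTAAAGAGGAT) also matches the top strand directly, at positions 22–32 — its reverse complement ATCCTCTTTAG is not present.
Both primers anneal to the bottom strand with 3' ends pointing the same way, so neither can prime synthesis back toward the other.

No product — both primers anneal to the same strand and extend in the same direction.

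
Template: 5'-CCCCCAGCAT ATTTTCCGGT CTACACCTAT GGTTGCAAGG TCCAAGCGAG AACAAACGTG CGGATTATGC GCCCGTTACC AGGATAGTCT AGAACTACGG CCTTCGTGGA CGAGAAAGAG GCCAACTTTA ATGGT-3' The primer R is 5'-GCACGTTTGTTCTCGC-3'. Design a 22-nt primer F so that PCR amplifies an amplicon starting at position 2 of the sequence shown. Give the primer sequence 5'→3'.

The reverse primer's reverse complement GCGAGAACAAACGTGC matches the template at positions 46–61; the product starts at position 2.
The forward primer is identical to the top strand over positions 2–23: CCCCAGCATATTTTCCGGTCTA.

5'-CCCCAGCATATTTTCCGGTCTA-3'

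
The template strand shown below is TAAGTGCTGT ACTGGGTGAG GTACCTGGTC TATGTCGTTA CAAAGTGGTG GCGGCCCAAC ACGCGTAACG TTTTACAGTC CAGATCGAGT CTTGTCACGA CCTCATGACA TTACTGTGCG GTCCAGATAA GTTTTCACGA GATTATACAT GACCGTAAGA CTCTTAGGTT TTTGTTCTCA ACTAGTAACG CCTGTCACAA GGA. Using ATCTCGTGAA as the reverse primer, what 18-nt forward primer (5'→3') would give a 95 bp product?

5'-TGGCGGCCCAACACGCGT-3'

The reverse primer's reverse complement TTCACGAGAT matches the template at positions 134–143, so the product ends at position 143.
A 95 bp product then starts at position 143 − 95 + 1 = 49.
The forward primer is identical to the top strand there: TGGCGGCCCAACACGCGT.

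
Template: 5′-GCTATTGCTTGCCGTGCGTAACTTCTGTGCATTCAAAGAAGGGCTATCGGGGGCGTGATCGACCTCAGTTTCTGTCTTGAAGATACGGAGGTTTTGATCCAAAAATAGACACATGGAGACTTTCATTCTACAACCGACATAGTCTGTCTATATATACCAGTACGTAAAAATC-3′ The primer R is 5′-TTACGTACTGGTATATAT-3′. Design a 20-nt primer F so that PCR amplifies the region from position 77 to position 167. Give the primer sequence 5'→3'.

The reverse primer's reverse complement ATATATACCAGTACGTAA matches the template at positions 150–167; the product starts at position 77.
The forward primer is identical to the top strand over positions 77–96: TTGAAGATACGGAGGTTTTG.

5'-TTGAAGATACGGAGGTTTTG-3'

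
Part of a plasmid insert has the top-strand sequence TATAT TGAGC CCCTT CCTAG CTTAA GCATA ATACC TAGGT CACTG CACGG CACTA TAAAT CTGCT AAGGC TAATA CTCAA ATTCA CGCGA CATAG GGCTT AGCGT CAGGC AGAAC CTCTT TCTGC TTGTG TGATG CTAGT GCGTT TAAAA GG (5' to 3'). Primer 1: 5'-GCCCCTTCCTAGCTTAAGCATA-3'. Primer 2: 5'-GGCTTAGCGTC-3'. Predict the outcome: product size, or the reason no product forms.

No product — both primers anneal to the same strand and extend in the same direction.

Primer 1 (GCCCCTTCCTAGCTTAAGCATA) matches the top strand at positions 9–30 (3' end points downstream).
Primer 2 (GGCTTAGCGTC) also matches the top strand directly, at positions 96–106 — its reverse complement GACGCTAAGCC is not present.
Both primers anneal to the bottom strand with 3' ends pointing the same way, so neither can prime synthesis back toward the other.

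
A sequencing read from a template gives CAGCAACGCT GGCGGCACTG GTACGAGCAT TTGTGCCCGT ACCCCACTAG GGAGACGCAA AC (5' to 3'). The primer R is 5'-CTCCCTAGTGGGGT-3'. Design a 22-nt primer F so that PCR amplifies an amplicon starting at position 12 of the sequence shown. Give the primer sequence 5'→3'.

5'-GCGGCACTGGTACGAGCATTTG-3'

The reverse primer's reverse complement ACCCCACTAGGGAG matches the template at positions 41–54; the product starts at position 12.
The forward primer is identical to the top strand over positions 12–33: GCGGCACTGGTACGAGCATTTG.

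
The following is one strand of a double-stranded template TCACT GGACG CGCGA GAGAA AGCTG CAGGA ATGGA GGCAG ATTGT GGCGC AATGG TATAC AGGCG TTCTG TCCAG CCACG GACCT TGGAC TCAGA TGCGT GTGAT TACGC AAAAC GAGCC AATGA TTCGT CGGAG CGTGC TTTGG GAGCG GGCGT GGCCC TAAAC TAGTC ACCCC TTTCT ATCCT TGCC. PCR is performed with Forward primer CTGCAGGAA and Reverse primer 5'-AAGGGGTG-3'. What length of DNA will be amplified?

Scanning the template, CTGCAGGAA occurs at positions 23–31; this primer anneals to the bottom strand there with its 3' end pointing downstream.
Reverse complement of the reverse primer: CACCCCTT. This occurs on the top strand at positions 170–177.
Product length = (reverse-primer end) − (forward-primer start) + 1 = 177 − 23 + 1 = 155 bp.

155 bp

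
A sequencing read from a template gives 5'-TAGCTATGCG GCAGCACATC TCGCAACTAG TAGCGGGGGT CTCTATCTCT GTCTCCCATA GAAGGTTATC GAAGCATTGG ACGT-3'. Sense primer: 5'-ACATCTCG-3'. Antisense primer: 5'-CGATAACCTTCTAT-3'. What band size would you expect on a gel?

56 bp

Forward primer ACATCTCG is found on the top strand at positions 16–23.
Taking the reverse complement of CGATAACCTTCTAT gives ATAGAAGGTTATCG, found at positions 58–71 on the template; the primer anneals here to the top strand with its 3' end pointing upstream.
Amplicon spans positions 16–71: 56 bp.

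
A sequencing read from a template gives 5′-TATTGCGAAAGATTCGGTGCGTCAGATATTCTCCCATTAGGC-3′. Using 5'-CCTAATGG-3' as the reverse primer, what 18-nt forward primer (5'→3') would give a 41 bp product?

5'-TATTGCGAAAGATTCGGT-3'

The reverse primer's reverse complement CCATTAGG matches the template at positions 34–41, so the product ends at position 41.
A 41 bp product then starts at position 41 − 41 + 1 = 1.
The forward primer is identical to the top strand there: TATTGCGAAAGATTCGGT.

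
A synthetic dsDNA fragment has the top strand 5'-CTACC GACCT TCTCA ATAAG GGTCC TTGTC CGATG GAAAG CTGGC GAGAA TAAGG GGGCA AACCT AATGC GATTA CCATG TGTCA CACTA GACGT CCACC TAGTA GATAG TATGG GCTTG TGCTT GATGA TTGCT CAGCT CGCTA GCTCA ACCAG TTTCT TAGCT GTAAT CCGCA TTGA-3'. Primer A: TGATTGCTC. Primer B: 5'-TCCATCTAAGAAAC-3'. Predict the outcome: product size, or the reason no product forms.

No product — primer B has no binding site in the template.

Primer B (TCCATCTAAGAAAC) does not match the top strand, and its reverse complement GTTTCTTAGATGGA does not match either.
With no annealing site for primer B, no amplification occurs.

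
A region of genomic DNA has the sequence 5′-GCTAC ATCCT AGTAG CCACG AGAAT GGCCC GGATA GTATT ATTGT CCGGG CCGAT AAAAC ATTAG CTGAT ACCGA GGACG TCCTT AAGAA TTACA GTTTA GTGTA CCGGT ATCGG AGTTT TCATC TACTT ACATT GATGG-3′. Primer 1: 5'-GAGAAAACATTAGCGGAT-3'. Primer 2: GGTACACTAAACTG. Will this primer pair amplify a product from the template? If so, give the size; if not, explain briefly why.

No product — primer 1 has no binding site in the template.

Primer 1 (GAGAAAACATTAGCGGAT) does not match the top strand, and its reverse complement ATCCGCTAATGTTTTCTC does not match either.
With no annealing site for primer 1, no amplification occurs.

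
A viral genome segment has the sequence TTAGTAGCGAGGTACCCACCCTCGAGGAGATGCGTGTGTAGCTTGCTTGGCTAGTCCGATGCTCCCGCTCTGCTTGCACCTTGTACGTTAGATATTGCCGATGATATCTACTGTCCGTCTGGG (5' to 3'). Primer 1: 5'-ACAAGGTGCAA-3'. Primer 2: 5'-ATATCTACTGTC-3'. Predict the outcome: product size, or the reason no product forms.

Primer 1 (ACAAGGTGCAA) has reverse complement TTGCACCTTGT, which matches the top strand at positions 74–84; primer 1 anneals to the top strand there with its 3' end pointing upstream toward position 74.
Primer 2 (ATATCTACTGTC) matches the top strand directly at positions 104–115; it anneals to the bottom strand with its 3' end pointing downstream toward position 115.
The 3' ends diverge (primer 1 extends toward position 1, primer 2 toward position 123), so the primers never converge on a shared product.

No product — the primers' 3' ends point away from each other.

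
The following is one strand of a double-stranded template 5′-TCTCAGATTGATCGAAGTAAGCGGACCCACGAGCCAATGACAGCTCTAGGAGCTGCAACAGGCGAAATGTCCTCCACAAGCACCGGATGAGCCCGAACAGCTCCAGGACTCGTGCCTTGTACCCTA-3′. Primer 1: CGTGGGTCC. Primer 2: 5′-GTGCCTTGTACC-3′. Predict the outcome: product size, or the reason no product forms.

Primer 1 (CGTGGGTCC) has reverse complement GGACCCACG, which matches the top strand at positions 23–31; primer 1 anneals to the top strand there with its 3' end pointing upstream toward position 23.
Primer 2 (GTGCCTTGTACC) matches the top strand directly at positions 112–123; it anneals to the bottom strand with its 3' end pointing downstream toward position 123.
The 3' ends diverge (primer 1 extends toward position 1, primer 2 toward position 126), so the primers never converge on a shared product.

No product — the primers' 3' ends point away from each other.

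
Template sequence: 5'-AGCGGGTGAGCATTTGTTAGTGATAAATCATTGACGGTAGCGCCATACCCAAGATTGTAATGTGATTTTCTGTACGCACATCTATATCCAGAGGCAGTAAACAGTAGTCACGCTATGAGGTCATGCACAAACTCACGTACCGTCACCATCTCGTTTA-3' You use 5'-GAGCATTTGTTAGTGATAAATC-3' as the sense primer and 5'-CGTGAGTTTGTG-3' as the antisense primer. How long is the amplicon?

Scanning the template, GAGCATTTGTTAGTGATAAATC occurs at positions 8–29; this primer anneals to the bottom strand there with its 3' end pointing downstream.
Taking the reverse complement of CGTGAGTTTGTG gives CACAAACTCACG, found at positions 126–137 on the template; the primer anneals here to the top strand with its 3' end pointing upstream.
The product runs from position 8 to position 137, so its length is 137 − 8 + 1 = 130 bp.

130 bp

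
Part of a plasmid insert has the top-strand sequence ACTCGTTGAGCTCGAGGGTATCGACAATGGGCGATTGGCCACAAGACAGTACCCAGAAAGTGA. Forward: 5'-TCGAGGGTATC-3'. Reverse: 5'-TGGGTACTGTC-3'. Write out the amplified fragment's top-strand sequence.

Forward primer TCGAGGGTATC is found on the top strand at positions 12–22.
The reverse primer's reverse complement is GACAGTACCCA, which matches the template at positions 45–55.
The product is the template from position 12 through 55 (44 bp).

5'-TCGAGGGTATCGACAATGGGCGATTGGCCACAAGACAGTACCCA-3'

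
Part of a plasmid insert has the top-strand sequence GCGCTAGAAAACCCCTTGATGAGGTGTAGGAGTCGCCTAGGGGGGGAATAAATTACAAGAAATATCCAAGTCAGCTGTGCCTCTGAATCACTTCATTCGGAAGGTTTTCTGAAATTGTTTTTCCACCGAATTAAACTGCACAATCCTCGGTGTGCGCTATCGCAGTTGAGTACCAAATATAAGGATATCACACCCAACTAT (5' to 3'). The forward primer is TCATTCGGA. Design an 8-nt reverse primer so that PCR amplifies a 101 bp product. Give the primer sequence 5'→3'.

5'-GTGTGATA-3'

The forward primer binds at positions 93–101, so a 101 bp product ends at position 93 + 101 − 1 = 193.
The reverse primer anneals to the top strand over positions 186–193, i.e. to TATCACAC.
Its sequence written 5'→3' is the reverse complement: GTGTGATA.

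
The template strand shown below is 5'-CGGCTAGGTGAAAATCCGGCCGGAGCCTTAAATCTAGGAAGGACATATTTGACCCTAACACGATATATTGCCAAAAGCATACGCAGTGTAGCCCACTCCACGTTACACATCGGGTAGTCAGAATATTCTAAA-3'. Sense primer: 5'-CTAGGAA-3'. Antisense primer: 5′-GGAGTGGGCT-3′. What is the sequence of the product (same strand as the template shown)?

5'-CTAGGAAGGACATATTTGACCCTAACACGATATATTGCCAAAAGCATACGCAGTGTAGCCCACTCC-3'

The forward primer matches the template at positions 34–40.
The reverse primer's reverse complement is AGCCCACTCC, which matches the template at positions 90–99.
The product is the template from position 34 through 99 (66 bp).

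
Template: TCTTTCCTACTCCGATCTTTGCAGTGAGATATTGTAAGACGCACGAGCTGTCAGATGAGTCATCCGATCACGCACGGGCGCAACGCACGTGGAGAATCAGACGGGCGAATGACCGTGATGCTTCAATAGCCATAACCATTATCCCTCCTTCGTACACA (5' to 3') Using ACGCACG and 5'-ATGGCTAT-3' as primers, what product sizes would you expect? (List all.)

The forward primer ACGCACG matches the top strand at positions 39–45, 70–76, 83–89.
The reverse primer's reverse complement is ATAGCCAT, matching at positions 126–133.
Each forward site pairs with the reverse site to give a product ending at position 133: sizes 95, 64, 51 bp.

95 bp, 64 bp, 51 bp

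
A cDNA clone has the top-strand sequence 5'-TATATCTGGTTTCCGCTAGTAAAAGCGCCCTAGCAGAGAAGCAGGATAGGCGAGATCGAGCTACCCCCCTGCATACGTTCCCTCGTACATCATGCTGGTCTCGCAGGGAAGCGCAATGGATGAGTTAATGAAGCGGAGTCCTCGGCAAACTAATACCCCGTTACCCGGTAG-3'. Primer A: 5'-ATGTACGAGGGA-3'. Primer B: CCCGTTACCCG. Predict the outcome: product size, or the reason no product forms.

No product — the primers' 3' ends point away from each other.

Primer A (ATGTACGAGGGA) has reverse complement TCCCTCGTACAT, which matches the top strand at positions 79–90; primer A anneals to the top strand there with its 3' end pointing upstream toward position 79.
Primer B (CCCGTTACCCG) matches the top strand directly at positions 157–167; it anneals to the bottom strand with its 3' end pointing downstream toward position 167.
The 3' ends diverge (primer A extends toward position 1, primer B toward position 171), so the primers never converge on a shared product.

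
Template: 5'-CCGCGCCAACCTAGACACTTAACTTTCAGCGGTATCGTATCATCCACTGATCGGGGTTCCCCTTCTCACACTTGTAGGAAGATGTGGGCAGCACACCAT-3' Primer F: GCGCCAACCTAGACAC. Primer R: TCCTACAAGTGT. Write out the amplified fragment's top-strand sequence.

Forward primer GCGCCAACCTAGACAC is found on the top strand at positions 3–18.
The reverse primer's reverse complement is ACACTTGTAGGA, which matches the template at positions 68–79.
The product is the template from position 3 through 79 (77 bp).

5'-GCGCCAACCTAGACACTTAACTTTCAGCGGTATCGTATCATCCACTGATCGGGGTTCCCCTTCTCACACTTGTAGGA-3'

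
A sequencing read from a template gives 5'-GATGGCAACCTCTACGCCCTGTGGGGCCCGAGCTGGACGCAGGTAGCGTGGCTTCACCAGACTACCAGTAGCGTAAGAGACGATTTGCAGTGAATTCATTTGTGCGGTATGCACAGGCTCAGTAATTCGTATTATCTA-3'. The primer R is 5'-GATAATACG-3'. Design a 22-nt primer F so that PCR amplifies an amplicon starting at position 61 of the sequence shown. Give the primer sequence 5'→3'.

The reverse primer's reverse complement CGTATTATC matches the template at positions 128–136; the product starts at position 61.
The forward primer is identical to the top strand over positions 61–82: ACTACCAGTAGCGTAAGAGACG.

5'-ACTACCAGTAGCGTAAGAGACG-3'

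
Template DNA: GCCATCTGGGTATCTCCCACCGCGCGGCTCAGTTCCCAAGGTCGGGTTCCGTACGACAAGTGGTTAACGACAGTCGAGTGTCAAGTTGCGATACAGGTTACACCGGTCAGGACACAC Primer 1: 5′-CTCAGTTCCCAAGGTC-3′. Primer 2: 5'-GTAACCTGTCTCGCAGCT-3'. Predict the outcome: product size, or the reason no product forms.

No product — primer 2 has no binding site in the template.

Primer 2 (GTAACCTGTCTCGCAGCT) does not match the top strand, and its reverse complement AGCTGCGAGACAGGTTAC does not match either.
With no annealing site for primer 2, no amplification occurs.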